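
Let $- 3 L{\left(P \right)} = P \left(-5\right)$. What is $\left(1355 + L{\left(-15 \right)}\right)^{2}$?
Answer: $1768900$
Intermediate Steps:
$L{\left(P \right)} = \frac{5 P}{3}$ ($L{\left(P \right)} = - \frac{P \left(-5\right)}{3} = - \frac{\left(-5\right) P}{3} = \frac{5 P}{3}$)
$\left(1355 + L{\left(-15 \right)}\right)^{2} = \left(1355 + \frac{5}{3} \left(-15\right)\right)^{2} = \left(1355 - 25\right)^{2} = 1330^{2} = 1768900$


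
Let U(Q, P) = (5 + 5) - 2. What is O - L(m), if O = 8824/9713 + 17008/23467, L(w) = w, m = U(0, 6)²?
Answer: -14215566632/227934971 ≈ -62.367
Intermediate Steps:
U(Q, P) = 8 (U(Q, P) = 10 - 2 = 8)
m = 64 (m = 8² = 64)
O = 372271512/227934971 (O = 8824*(1/9713) + 17008*(1/23467) = 8824/9713 + 17008/23467 = 372271512/227934971 ≈ 1.6332)
O - L(m) = 372271512/227934971 - 1*64 = 372271512/227934971 - 64 = -14215566632/227934971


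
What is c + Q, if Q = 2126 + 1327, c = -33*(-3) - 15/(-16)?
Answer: 56847/16 ≈ 3552.9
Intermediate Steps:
c = 1599/16 (c = 99 - 15*(-1/16) = 99 + 15/16 = 1599/16 ≈ 99.938)
Q = 3453
c + Q = 1599/16 + 3453 = 56847/16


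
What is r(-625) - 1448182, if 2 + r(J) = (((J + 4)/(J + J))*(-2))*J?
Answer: -1447563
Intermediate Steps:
r(J) = -6 - J (r(J) = -2 + (((J + 4)/(J + J))*(-2))*J = -2 + (((4 + J)/((2*J)))*(-2))*J = -2 + (((4 + J)*(1/(2*J)))*(-2))*J = -2 + (((4 + J)/(2*J))*(-2))*J = -2 + (-(4 + J)/J)*J = -2 + (-4 - J) = -6 - J)
r(-625) - 1448182 = (-6 - 1*(-625)) - 1448182 = (-6 + 625) - 1448182 = 619 - 1448182 = -1447563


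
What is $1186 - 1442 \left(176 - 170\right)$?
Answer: $-7466$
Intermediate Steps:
$1186 - 1442 \left(176 - 170\right) = 1186 - 8652 = -7466$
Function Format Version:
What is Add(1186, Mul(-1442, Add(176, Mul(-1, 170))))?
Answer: -7466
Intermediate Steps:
Add(1186, Mul(-1442, Add(176, Mul(-1, 170)))) = Add(1186, Mul(-1442, Add(176, -170))) = Add(1186, Mul(-1442, 6)) = Add(1186, -8652) = -7466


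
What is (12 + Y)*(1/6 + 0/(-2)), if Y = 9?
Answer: 7/2 ≈ 3.5000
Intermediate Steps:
(12 + Y)*(1/6 + 0/(-2)) = (12 + 9)*(1/6 + 0/(-2)) = 21*(1*(1/6) + 0*(-1/2)) = 21*(1/6 + 0) = 21*(1/6) = 7/2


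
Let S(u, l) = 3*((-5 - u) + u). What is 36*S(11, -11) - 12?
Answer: -552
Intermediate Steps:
S(u, l) = -15 (S(u, l) = 3*(-5) = -15)
36*S(11, -11) - 12 = 36*(-15) - 12 = -540 - 12 = -552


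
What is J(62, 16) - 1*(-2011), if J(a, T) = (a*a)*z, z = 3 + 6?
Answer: 36607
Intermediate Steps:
z = 9
J(a, T) = 9*a² (J(a, T) = (a*a)*9 = a²*9 = 9*a²)
J(62, 16) - 1*(-2011) = 9*62² - 1*(-2011) = 9*3844 + 2011 = 34596 + 2011 = 36607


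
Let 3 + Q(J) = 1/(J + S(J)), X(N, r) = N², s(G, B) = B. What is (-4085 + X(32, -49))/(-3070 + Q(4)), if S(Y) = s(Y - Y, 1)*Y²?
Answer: 61220/61459 ≈ 0.99611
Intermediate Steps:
S(Y) = Y² (S(Y) = 1*Y² = Y²)
Q(J) = -3 + 1/(J + J²)
(-4085 + X(32, -49))/(-3070 + Q(4)) = (-4085 + 32²)/(-3070 + (1 - 3*4 - 3*4²)/(4*(1 + 4))) = (-4085 + 1024)/(-3070 + (¼)*(1 - 12 - 3*16)/5) = -3061/(-3070 + (¼)*(⅕)*(1 - 12 - 48)) = -3061/(-3070 + (¼)*(⅕)*(-59)) = -3061/(-3070 - 59/20) = -3061/(-61459/20) = -3061*(-20/61459) = 61220/61459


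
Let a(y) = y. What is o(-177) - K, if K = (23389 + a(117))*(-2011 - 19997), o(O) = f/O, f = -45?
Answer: 30521882847/59 ≈ 5.1732e+8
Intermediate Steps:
o(O) = -45/O
K = -517320048 (K = (23389 + 117)*(-2011 - 19997) = 23506*(-22008) = -517320048)
o(-177) - K = -45/(-177) - 1*(-517320048) = -45*(-1/177) + 517320048 = 15/59 + 517320048 = 30521882847/59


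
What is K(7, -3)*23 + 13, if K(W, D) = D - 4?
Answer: -148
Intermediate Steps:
K(W, D) = -4 + D
K(7, -3)*23 + 13 = (-4 - 3)*23 + 13 = -7*23 + 13 = -161 + 13 = -148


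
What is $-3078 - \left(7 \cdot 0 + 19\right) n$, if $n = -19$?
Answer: $-2717$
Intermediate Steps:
$-3078 - \left(7 \cdot 0 + 19\right) n = -3078 - \left(7 \cdot 0 + 19\right) \left(-19\right) = -3078 - \left(0 + 19\right) \left(-19\right) = -3078 - 19 \left(-19\right) = -3078 - -361 = -3078 + 361 = -2717$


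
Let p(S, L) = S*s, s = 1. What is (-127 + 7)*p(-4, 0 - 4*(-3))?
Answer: 480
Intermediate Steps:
p(S, L) = S (p(S, L) = S*1 = S)
(-127 + 7)*p(-4, 0 - 4*(-3)) = (-127 + 7)*(-4) = -120*(-4) = 480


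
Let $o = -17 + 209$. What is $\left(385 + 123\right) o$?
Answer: $97536$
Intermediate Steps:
$o = 192$
$\left(385 + 123\right) o = \left(385 + 123\right) 192 = 508 \cdot 192 = 97536$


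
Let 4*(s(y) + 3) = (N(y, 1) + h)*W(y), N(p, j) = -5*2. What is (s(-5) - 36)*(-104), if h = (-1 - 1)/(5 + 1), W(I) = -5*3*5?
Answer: -16094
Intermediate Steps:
W(I) = -75 (W(I) = -15*5 = -75)
N(p, j) = -10
h = -1/3 (h = -2/6 = -2*1/6 = -1/3 ≈ -0.33333)
s(y) = 763/4 (s(y) = -3 + ((-10 - 1/3)*(-75))/4 = -3 + (-31/3*(-75))/4 = -3 + (1/4)*775 = -3 + 775/4 = 763/4)
(s(-5) - 36)*(-104) = (763/4 - 36)*(-104) = (619/4)*(-104) = -16094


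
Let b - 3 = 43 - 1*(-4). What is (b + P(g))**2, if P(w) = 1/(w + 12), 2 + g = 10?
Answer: 1002001/400 ≈ 2505.0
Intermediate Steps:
g = 8 (g = -2 + 10 = 8)
P(w) = 1/(12 + w)
b = 50 (b = 3 + (43 - 1*(-4)) = 3 + (43 + 4) = 3 + 47 = 50)
(b + P(g))**2 = (50 + 1/(12 + 8))**2 = (50 + 1/20)**2 = (1001/20)**2 = 1002001/400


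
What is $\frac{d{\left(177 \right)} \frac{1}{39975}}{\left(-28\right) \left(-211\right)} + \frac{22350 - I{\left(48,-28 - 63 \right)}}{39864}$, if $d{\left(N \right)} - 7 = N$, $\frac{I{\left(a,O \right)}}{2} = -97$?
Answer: $\frac{55461204856}{98070547575} \approx 0.56552$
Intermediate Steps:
$I{\left(a,O \right)} = -194$ ($I{\left(a,O \right)} = 2 \left(-97\right) = -194$)
$d{\left(N \right)} = 7 + N$
$\frac{d{\left(177 \right)} \frac{1}{39975}}{\left(-28\right) \left(-211\right)} + \frac{22350 - I{\left(48,-28 - 63 \right)}}{39864} = \frac{\left(7 + 177\right) \frac{1}{39975}}{\left(-28\right) \left(-211\right)} + \frac{22350 - -194}{39864} = \frac{184 \cdot \frac{1}{39975}}{5908} + \left(22350 + 194\right) \frac{1}{39864} = \frac{184}{39975} \cdot \frac{1}{5908} + 22544 \cdot \frac{1}{39864} = \frac{46}{59043075} + \frac{2818}{4983} = \frac{55461204856}{98070547575}$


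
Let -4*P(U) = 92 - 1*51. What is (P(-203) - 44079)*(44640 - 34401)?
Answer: -1805719323/4 ≈ -4.5143e+8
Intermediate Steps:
P(U) = -41/4 (P(U) = -(92 - 1*51)/4 = -(92 - 51)/4 = -¼*41 = -41/4)
(P(-203) - 44079)*(44640 - 34401) = (-41/4 - 44079)*(44640 - 34401) = -176357/4*10239 = -1805719323/4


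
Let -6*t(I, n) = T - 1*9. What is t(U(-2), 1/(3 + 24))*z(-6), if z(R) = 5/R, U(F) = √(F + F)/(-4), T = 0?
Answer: -5/4 ≈ -1.2500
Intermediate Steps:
U(F) = -√2*√F/4 (U(F) = √(2*F)*(-¼) = (√2*√F)*(-¼) = -√2*√F/4)
t(I, n) = 3/2 (t(I, n) = -(0 - 1*9)/6 = -(0 - 9)/6 = -⅙*(-9) = 3/2)
t(U(-2), 1/(3 + 24))*z(-6) = 3*(5/(-6))/2 = 3*(5*(-⅙))/2 = (3/2)*(-⅚) = -5/4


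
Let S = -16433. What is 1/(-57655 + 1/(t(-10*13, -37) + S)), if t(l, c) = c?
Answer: -16470/949577851 ≈ -1.7345e-5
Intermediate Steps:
1/(-57655 + 1/(t(-10*13, -37) + S)) = 1/(-57655 + 1/(-37 - 16433)) = 1/(-57655 + 1/(-16470)) = 1/(-57655 - 1/16470) = 1/(-949577851/16470) = -16470/949577851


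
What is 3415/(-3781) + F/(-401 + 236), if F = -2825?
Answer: 2023570/124773 ≈ 16.218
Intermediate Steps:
3415/(-3781) + F/(-401 + 236) = 3415/(-3781) - 2825/(-401 + 236) = 3415*(-1/3781) - 2825/(-165) = -3415/3781 - 2825*(-1/165) = -3415/3781 + 565/33 = 2023570/124773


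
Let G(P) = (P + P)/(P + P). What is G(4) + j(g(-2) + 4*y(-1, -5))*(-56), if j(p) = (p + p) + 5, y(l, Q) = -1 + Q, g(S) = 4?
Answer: 1961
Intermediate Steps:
G(P) = 1 (G(P) = (2*P)/((2*P)) = (2*P)*(1/(2*P)) = 1)
j(p) = 5 + 2*p (j(p) = 2*p + 5 = 5 + 2*p)
G(4) + j(g(-2) + 4*y(-1, -5))*(-56) = 1 + (5 + 2*(4 + 4*(-1 - 5)))*(-56) = 1 + (5 + 2*(4 + 4*(-6)))*(-56) = 1 + (5 + 2*(4 - 24))*(-56) = 1 + (5 + 2*(-20))*(-56) = 1 + (5 - 40)*(-56) = 1 - 35*(-56) = 1 + 1960 = 1961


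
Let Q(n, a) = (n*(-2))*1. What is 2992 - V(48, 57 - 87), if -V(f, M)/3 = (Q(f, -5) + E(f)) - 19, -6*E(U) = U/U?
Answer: 5293/2 ≈ 2646.5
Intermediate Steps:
E(U) = -1/6 (E(U) = -U/(6*U) = -1/6*1 = -1/6)
Q(n, a) = -2*n (Q(n, a) = -2*n*1 = -2*n)
V(f, M) = 115/2 + 6*f (V(f, M) = -3*((-2*f - 1/6) - 19) = -3*((-1/6 - 2*f) - 19) = -3*(-115/6 - 2*f) = 115/2 + 6*f)
2992 - V(48, 57 - 87) = 2992 - (115/2 + 6*48) = 2992 - (115/2 + 288) = 2992 - 1*691/2 = 2992 - 691/2 = 5293/2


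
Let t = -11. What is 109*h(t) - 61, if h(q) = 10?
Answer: 1029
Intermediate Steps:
109*h(t) - 61 = 109*10 - 61 = 1090 - 61 = 1029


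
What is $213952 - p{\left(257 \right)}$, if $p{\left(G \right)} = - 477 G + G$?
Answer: $336284$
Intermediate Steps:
$p{\left(G \right)} = - 476 G$
$213952 - p{\left(257 \right)} = 213952 - \left(-476\right) 257 = 213952 - -122332 = 213952 + 122332 = 336284$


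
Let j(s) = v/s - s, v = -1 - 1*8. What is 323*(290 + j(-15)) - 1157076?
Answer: -5291836/5 ≈ -1.0584e+6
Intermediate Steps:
v = -9 (v = -1 - 8 = -9)
j(s) = -s - 9/s (j(s) = -9/s - s = -s - 9/s)
323*(290 + j(-15)) - 1157076 = 323*(290 + (-1*(-15) - 9/(-15))) - 1157076 = 323*(290 + (15 - 9*(-1/15))) - 1157076 = 323*(290 + (15 + ⅗)) - 1157076 = 323*(290 + 78/5) - 1157076 = 323*(1528/5) - 1157076 = 493544/5 - 1157076 = -5291836/5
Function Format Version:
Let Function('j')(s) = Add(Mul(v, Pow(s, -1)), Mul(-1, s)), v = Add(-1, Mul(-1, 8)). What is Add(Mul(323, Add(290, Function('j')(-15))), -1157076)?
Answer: Rational(-5291836, 5) ≈ -1.0584e+6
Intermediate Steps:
v = -9 (v = Add(-1, -8) = -9)
Function('j')(s) = Add(Mul(-1, s), Mul(-9, Pow(s, -1))) (Function('j')(s) = Add(Mul(-9, Pow(s, -1)), Mul(-1, s)) = Add(Mul(-1, s), Mul(-9, Pow(s, -1))))
Add(Mul(323, Add(290, Function('j')(-15))), -1157076) = Add(Mul(323, Add(290, Add(Mul(-1, -15), Mul(-9, Pow(-15, -1))))), -1157076) = Add(Mul(323, Add(290, Add(15, Mul(-9, Rational(-1, 15))))), -1157076) = Add(Mul(323, Add(290, Add(15, Rational(3, 5)))), -1157076) = Add(Mul(323, Add(290, Rational(78, 5))), -1157076) = Add(Mul(323, Rational(1528, 5)), -1157076) = Add(Rational(493544, 5), -1157076) = Rational(-5291836, 5)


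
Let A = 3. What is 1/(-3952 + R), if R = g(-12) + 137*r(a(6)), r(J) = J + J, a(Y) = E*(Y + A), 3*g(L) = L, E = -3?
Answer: -1/11354 ≈ -8.8075e-5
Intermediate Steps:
g(L) = L/3
a(Y) = -9 - 3*Y (a(Y) = -3*(Y + 3) = -3*(3 + Y) = -9 - 3*Y)
r(J) = 2*J
R = -7402 (R = (1/3)*(-12) + 137*(2*(-9 - 3*6)) = -4 + 137*(2*(-9 - 18)) = -4 + 137*(2*(-27)) = -4 + 137*(-54) = -4 - 7398 = -7402)
1/(-3952 + R) = 1/(-3952 - 7402) = 1/(-11354) = -1/11354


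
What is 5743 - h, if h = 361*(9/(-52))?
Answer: 301885/52 ≈ 5805.5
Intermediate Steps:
h = -3249/52 (h = 361*(9*(-1/52)) = 361*(-9/52) = -3249/52 ≈ -62.481)
5743 - h = 5743 - 1*(-3249/52) = 5743 + 3249/52 = 301885/52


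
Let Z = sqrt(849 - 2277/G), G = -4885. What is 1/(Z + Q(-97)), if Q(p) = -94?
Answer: -229595/19507109 - sqrt(20271001170)/39014218 ≈ -0.015419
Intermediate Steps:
Z = sqrt(20271001170)/4885 (Z = sqrt(849 - 2277/(-4885)) = sqrt(849 - 2277*(-1/4885)) = sqrt(849 + 2277/4885) = sqrt(4149642/4885) = sqrt(20271001170)/4885 ≈ 29.146)
1/(Z + Q(-97)) = 1/(sqrt(20271001170)/4885 - 94) = 1/(-94 + sqrt(20271001170)/4885)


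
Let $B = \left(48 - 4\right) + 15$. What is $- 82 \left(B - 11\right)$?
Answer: $-3936$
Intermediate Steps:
$B = 59$ ($B = 44 + 15 = 59$)
$- 82 \left(B - 11\right) = - 82 \left(59 - 11\right) = \left(-82\right) 48 = -3936$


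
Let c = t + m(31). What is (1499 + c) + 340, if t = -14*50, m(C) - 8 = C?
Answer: 1178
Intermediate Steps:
m(C) = 8 + C
t = -700
c = -661 (c = -700 + (8 + 31) = -700 + 39 = -661)
(1499 + c) + 340 = (1499 - 661) + 340 = 838 + 340 = 1178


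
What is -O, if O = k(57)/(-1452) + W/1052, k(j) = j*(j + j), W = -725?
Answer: 657383/127292 ≈ 5.1644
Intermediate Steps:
k(j) = 2*j**2 (k(j) = j*(2*j) = 2*j**2)
O = -657383/127292 (O = (2*57**2)/(-1452) - 725/1052 = (2*3249)*(-1/1452) - 725*1/1052 = 6498*(-1/1452) - 725/1052 = -1083/242 - 725/1052 = -657383/127292 ≈ -5.1644)
-O = -1*(-657383/127292) = 657383/127292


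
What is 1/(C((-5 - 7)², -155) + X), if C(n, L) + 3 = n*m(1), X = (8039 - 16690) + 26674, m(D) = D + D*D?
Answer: 1/18308 ≈ 5.4621e-5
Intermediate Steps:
m(D) = D + D²
X = 18023 (X = -8651 + 26674 = 18023)
C(n, L) = -3 + 2*n (C(n, L) = -3 + n*(1*(1 + 1)) = -3 + n*(1*2) = -3 + n*2 = -3 + 2*n)
1/(C((-5 - 7)², -155) + X) = 1/((-3 + 2*(-5 - 7)²) + 18023) = 1/((-3 + 2*(-12)²) + 18023) = 1/((-3 + 2*144) + 18023) = 1/((-3 + 288) + 18023) = 1/(285 + 18023) = 1/18308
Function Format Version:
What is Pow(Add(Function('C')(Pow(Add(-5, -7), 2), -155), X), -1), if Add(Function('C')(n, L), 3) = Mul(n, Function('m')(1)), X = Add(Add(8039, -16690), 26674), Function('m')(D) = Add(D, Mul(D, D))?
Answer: Rational(1, 18308) ≈ 5.4621e-5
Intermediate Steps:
Function('m')(D) = Add(D, Pow(D, 2))
X = 18023 (X = Add(-8651, 26674) = 18023)
Function('C')(n, L) = Add(-3, Mul(2, n)) (Function('C')(n, L) = Add(-3, Mul(n, Mul(1, Add(1, 1)))) = Add(-3, Mul(n, Mul(1, 2))) = Add(-3, Mul(n, 2)) = Add(-3, Mul(2, n)))
Pow(Add(Function('C')(Pow(Add(-5, -7), 2), -155), X), -1) = Pow(Add(Add(-3, Mul(2, Pow(Add(-5, -7), 2))), 18023), -1) = Pow(Add(Add(-3, Mul(2, Pow(-12, 2))), 18023), -1) = Pow(Add(Add(-3, Mul(2, 144)), 18023), -1) = Pow(Add(Add(-3, 288), 18023), -1) = Pow(Add(285, 18023), -1) = Pow(18308, -1) = Rational(1, 18308)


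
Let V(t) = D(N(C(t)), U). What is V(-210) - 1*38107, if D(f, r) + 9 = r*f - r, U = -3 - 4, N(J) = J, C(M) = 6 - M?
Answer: -39621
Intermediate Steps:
U = -7
D(f, r) = -9 - r + f*r (D(f, r) = -9 + (r*f - r) = -9 + (f*r - r) = -9 + (-r + f*r) = -9 - r + f*r)
V(t) = -44 + 7*t (V(t) = -9 - 1*(-7) + (6 - t)*(-7) = -9 + 7 + (-42 + 7*t) = -44 + 7*t)
V(-210) - 1*38107 = (-44 + 7*(-210)) - 1*38107 = (-44 - 1470) - 38107 = -1514 - 38107 = -39621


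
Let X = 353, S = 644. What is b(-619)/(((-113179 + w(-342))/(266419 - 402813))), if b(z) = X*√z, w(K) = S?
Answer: 48147082*I*√619/112535 ≈ 10645.0*I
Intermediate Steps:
w(K) = 644
b(z) = 353*√z
b(-619)/(((-113179 + w(-342))/(266419 - 402813))) = (353*√(-619))/(((-113179 + 644)/(266419 - 402813))) = (353*(I*√619))/((-112535/(-136394))) = (353*I*√619)/((-112535*(-1/136394))) = (353*I*√619)/(112535/136394) = (353*I*√619)*(136394/112535) = 48147082*I*√619/112535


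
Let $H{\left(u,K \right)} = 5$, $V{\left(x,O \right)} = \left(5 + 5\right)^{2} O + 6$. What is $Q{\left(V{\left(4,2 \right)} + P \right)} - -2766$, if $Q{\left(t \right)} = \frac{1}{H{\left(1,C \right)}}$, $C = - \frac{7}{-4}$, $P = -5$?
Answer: $\frac{13831}{5} \approx 2766.2$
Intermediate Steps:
$V{\left(x,O \right)} = 6 + 100 O$ ($V{\left(x,O \right)} = 10^{2} O + 6 = 100 O + 6 = 6 + 100 O$)
$C = \frac{7}{4}$ ($C = \left(-7\right) \left(- \frac{1}{4}\right) = \frac{7}{4} \approx 1.75$)
$Q{\left(t \right)} = \frac{1}{5}$
$Q{\left(V{\left(4,2 \right)} + P \right)} - -2766 = \frac{1}{5} - -2766 = \frac{1}{5} + 2766 = \frac{13831}{5}$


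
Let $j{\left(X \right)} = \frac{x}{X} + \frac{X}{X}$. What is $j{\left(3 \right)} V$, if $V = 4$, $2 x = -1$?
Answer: $\frac{10}{3} \approx 3.3333$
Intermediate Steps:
$x = - \frac{1}{2}$ ($x = \frac{1}{2} \left(-1\right) = - \frac{1}{2} \approx -0.5$)
$j{\left(X \right)} = 1 - \frac{1}{2 X}$ ($j{\left(X \right)} = - \frac{1}{2 X} + \frac{X}{X} = - \frac{1}{2 X} + 1 = 1 - \frac{1}{2 X}$)
$j{\left(3 \right)} V = \frac{- \frac{1}{2} + 3}{3} \cdot 4 = \frac{1}{3} \cdot \frac{5}{2} \cdot 4 = \frac{5}{6} \cdot 4 = \frac{10}{3}$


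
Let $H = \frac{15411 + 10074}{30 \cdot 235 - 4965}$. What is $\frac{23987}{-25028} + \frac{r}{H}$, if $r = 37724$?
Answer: $\frac{131196967895}{42522572} \approx 3085.3$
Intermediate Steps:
$H = \frac{1699}{139}$ ($H = \frac{25485}{7050 - 4965} = \frac{25485}{2085} = 25485 \cdot \frac{1}{2085} = \frac{1699}{139} \approx 12.223$)
$\frac{23987}{-25028} + \frac{r}{H} = \frac{23987}{-25028} + \frac{37724}{\frac{1699}{139}} = 23987 \left(- \frac{1}{25028}\right) + 37724 \cdot \frac{139}{1699} = - \frac{23987}{25028} + \frac{5243636}{1699} = \frac{131196967895}{42522572}$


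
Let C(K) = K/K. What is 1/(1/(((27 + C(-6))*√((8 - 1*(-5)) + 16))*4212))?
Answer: 117936*√29 ≈ 6.3511e+5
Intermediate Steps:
C(K) = 1
1/(1/(((27 + C(-6))*√((8 - 1*(-5)) + 16))*4212)) = 1/(1/(((27 + 1)*√((8 - 1*(-5)) + 16))*4212)) = 1/((1/4212)/(28*√((8 + 5) + 16))) = 1/((1/4212)/(28*√(13 + 16))) = 1/((1/4212)/(28*√29)) = 1/((√29/812)*(1/4212)) = 1/(√29/3420144) = 117936*√29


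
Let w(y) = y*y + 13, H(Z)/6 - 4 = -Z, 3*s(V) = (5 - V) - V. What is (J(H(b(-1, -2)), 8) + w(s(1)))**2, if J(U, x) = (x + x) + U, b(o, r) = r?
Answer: 4356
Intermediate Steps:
s(V) = 5/3 - 2*V/3 (s(V) = ((5 - V) - V)/3 = (5 - 2*V)/3 = 5/3 - 2*V/3)
H(Z) = 24 - 6*Z (H(Z) = 24 + 6*(-Z) = 24 - 6*Z)
w(y) = 13 + y**2 (w(y) = y**2 + 13 = 13 + y**2)
J(U, x) = U + 2*x (J(U, x) = 2*x + U = U + 2*x)
(J(H(b(-1, -2)), 8) + w(s(1)))**2 = (((24 - 6*(-2)) + 2*8) + (13 + (5/3 - 2/3*1)**2))**2 = (((24 + 12) + 16) + (13 + (5/3 - 2/3)**2))**2 = ((36 + 16) + (13 + 1**2))**2 = (52 + (13 + 1))**2 = (52 + 14)**2 = 66**2 = 4356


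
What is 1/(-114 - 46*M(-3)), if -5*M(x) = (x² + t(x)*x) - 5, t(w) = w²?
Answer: -5/1628 ≈ -0.0030713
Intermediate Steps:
M(x) = 1 - x²/5 - x³/5 (M(x) = -((x² + x²*x) - 5)/5 = -((x² + x³) - 5)/5 = -(-5 + x² + x³)/5 = 1 - x²/5 - x³/5)
1/(-114 - 46*M(-3)) = 1/(-114 - 46*(1 - ⅕*(-3)² - ⅕*(-3)³)) = 1/(-114 - 46*(1 - ⅕*9 - ⅕*(-27))) = 1/(-114 - 46*(1 - 9/5 + 27/5)) = 1/(-114 - 46*23/5) = 1/(-114 - 1058/5) = 1/(-1628/5) = -5/1628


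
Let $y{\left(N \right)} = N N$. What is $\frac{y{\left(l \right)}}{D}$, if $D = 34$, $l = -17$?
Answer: $\frac{17}{2} \approx 8.5$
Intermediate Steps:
$y{\left(N \right)} = N^{2}$
$\frac{y{\left(l \right)}}{D} = \frac{\left(-17\right)^{2}}{34} = 289 \cdot \frac{1}{34} = \frac{17}{2}$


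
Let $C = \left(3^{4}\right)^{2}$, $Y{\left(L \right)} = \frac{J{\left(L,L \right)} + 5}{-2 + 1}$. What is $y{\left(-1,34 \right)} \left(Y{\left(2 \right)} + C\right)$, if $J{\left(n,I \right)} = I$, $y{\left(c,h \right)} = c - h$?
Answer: $-229390$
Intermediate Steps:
$Y{\left(L \right)} = -5 - L$ ($Y{\left(L \right)} = \frac{L + 5}{-2 + 1} = \frac{5 + L}{-1} = \left(5 + L\right) \left(-1\right) = -5 - L$)
$C = 6561$ ($C = 81^{2} = 6561$)
$y{\left(-1,34 \right)} \left(Y{\left(2 \right)} + C\right) = \left(-1 - 34\right) \left(\left(-5 - 2\right) + 6561\right) = - 35 \left(-7 + 6561\right) = \left(-35\right) 6554 = -229390$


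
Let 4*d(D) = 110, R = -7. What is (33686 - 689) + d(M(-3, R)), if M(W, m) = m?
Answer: 66049/2 ≈ 33025.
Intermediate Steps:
d(D) = 55/2 (d(D) = (1/4)*110 = 55/2)
(33686 - 689) + d(M(-3, R)) = (33686 - 689) + 55/2 = 32997 + 55/2 = 66049/2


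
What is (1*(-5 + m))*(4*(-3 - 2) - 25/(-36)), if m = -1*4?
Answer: 695/4 ≈ 173.75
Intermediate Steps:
m = -4
(1*(-5 + m))*(4*(-3 - 2) - 25/(-36)) = (1*(-5 - 4))*(4*(-3 - 2) - 25/(-36)) = (1*(-9))*(4*(-5) - 25*(-1/36)) = -9*(-20 + 25/36) = -9*(-695/36) = 695/4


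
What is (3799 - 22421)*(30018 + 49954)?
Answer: -1489238584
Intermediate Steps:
(3799 - 22421)*(30018 + 49954) = -18622*79972 = -1489238584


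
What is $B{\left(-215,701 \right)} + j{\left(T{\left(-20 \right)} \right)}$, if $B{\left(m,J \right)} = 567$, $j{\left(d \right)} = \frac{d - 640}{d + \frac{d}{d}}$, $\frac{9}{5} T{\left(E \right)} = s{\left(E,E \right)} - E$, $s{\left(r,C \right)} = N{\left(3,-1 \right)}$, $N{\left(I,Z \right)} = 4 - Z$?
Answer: $\frac{70343}{134} \approx 524.95$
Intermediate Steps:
$s{\left(r,C \right)} = 5$ ($s{\left(r,C \right)} = 4 - -1 = 4 + 1 = 5$)
$T{\left(E \right)} = \frac{25}{9} - \frac{5 E}{9}$ ($T{\left(E \right)} = \frac{5 \left(5 - E\right)}{9} = \frac{25}{9} - \frac{5 E}{9}$)
$j{\left(d \right)} = \frac{-640 + d}{1 + d}$ ($j{\left(d \right)} = \frac{-640 + d}{d + 1} = \frac{-640 + d}{1 + d}$)
$B{\left(-215,701 \right)} + j{\left(T{\left(-20 \right)} \right)} = 567 + \frac{-640 + \left(\frac{25}{9} - - \frac{100}{9}\right)}{1 + \left(\frac{25}{9} - - \frac{100}{9}\right)} = 567 + \frac{-640 + \left(\frac{25}{9} + \frac{100}{9}\right)}{1 + \left(\frac{25}{9} + \frac{100}{9}\right)} = 567 + \frac{-640 + \frac{125}{9}}{1 + \frac{125}{9}} = 567 + \frac{1}{\frac{134}{9}} \left(- \frac{5635}{9}\right) = 567 + \frac{9}{134} \left(- \frac{5635}{9}\right) = 567 - \frac{5635}{134} = \frac{70343}{134}$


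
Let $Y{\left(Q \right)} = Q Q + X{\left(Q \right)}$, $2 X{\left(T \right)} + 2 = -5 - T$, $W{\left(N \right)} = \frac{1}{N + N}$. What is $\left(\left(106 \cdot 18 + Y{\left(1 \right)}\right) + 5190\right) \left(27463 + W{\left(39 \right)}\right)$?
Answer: $\frac{5066101975}{26} \approx 1.9485 \cdot 10^{8}$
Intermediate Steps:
$W{\left(N \right)} = \frac{1}{2 N}$
$X{\left(T \right)} = - \frac{7}{2} - \frac{T}{2}$ ($X{\left(T \right)} = -1 + \frac{-5 - T}{2} = -1 - \left(\frac{5}{2} + \frac{T}{2}\right) = - \frac{7}{2} - \frac{T}{2}$)
$Y{\left(Q \right)} = - \frac{7}{2} + Q^{2} - \frac{Q}{2}$ ($Y{\left(Q \right)} = Q Q - \left(\frac{7}{2} + \frac{Q}{2}\right) = Q^{2} - \left(\frac{7}{2} + \frac{Q}{2}\right) = - \frac{7}{2} + Q^{2} - \frac{Q}{2}$)
$\left(\left(106 \cdot 18 + Y{\left(1 \right)}\right) + 5190\right) \left(27463 + W{\left(39 \right)}\right) = \left(\left(106 \cdot 18 - \left(4 - 1\right)\right) + 5190\right) \left(27463 + \frac{1}{2 \cdot 39}\right) = \left(\left(1908 - 3\right) + 5190\right) \left(27463 + \frac{1}{2} \cdot \frac{1}{39}\right) = \left(\left(1908 - 3\right) + 5190\right) \left(27463 + \frac{1}{78}\right) = \left(1905 + 5190\right) \frac{2142115}{78} = 7095 \cdot \frac{2142115}{78} = \frac{5066101975}{26}$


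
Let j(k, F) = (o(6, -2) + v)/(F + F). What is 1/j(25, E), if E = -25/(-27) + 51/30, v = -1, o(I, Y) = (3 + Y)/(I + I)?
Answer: -2836/495 ≈ -5.7293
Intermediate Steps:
o(I, Y) = (3 + Y)/(2*I) (o(I, Y) = (3 + Y)/((2*I)) = (3 + Y)*(1/(2*I)) = (3 + Y)/(2*I))
E = 709/270 (E = -25*(-1/27) + 51*(1/30) = 25/27 + 17/10 = 709/270 ≈ 2.6259)
j(k, F) = -11/(24*F) (j(k, F) = ((½)*(3 - 2)/6 - 1)/(F + F) = ((½)*(⅙)*1 - 1)/((2*F)) = (1/12 - 1)*(1/(2*F)) = -11/(24*F))
1/j(25, E) = 1/(-11/(24*709/270)) = 1/(-11/24*270/709) = 1/(-495/2836) = -2836/495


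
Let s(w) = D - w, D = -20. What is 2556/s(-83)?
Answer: 284/7 ≈ 40.571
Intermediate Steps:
s(w) = -20 - w
2556/s(-83) = 2556/(-20 - 1*(-83)) = 2556/(-20 + 83) = 2556/63 = 2556*(1/63) = 284/7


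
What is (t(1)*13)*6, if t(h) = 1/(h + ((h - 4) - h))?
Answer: -26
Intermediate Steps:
t(h) = 1/(-4 + h) (t(h) = 1/(h + ((-4 + h) - h)) = 1/(h - 4) = 1/(-4 + h))
(t(1)*13)*6 = (13/(-4 + 1))*6 = (13/(-3))*6 = -⅓*13*6 = -13/3*6 = -26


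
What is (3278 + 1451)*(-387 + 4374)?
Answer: 18854523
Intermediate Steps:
(3278 + 1451)*(-387 + 4374) = 4729*3987 = 18854523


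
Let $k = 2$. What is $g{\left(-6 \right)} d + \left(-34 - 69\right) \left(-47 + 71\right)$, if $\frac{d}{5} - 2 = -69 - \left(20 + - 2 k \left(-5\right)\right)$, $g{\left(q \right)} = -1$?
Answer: $-1937$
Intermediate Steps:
$d = -535$ ($d = 10 + 5 \left(-69 - \left(20 + \left(-2\right) 2 \left(-5\right)\right)\right) = 10 + 5 \left(-69 - \left(20 - -20\right)\right) = 10 + 5 \left(-69 - 40\right) = 10 + 5 \left(-109\right) = 10 - 545 = -535$)
$g{\left(-6 \right)} d + \left(-34 - 69\right) \left(-47 + 71\right) = \left(-1\right) \left(-535\right) + \left(-34 - 69\right) \left(-47 + 71\right) = 535 - 2472 = -1937$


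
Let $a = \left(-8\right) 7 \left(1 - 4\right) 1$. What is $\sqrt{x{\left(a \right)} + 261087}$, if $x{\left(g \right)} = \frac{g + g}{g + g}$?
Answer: $4 \sqrt{16318} \approx 510.97$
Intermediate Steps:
$a = 168$ ($a = - 56 \left(\left(-3\right) 1\right) = \left(-56\right) \left(-3\right) = 168$)
$x{\left(g \right)} = 1$ ($x{\left(g \right)} = \frac{2 g}{2 g} = 2 g \frac{1}{2 g} = 1$)
$\sqrt{x{\left(a \right)} + 261087} = \sqrt{1 + 261087} = \sqrt{261088} = 4 \sqrt{16318}$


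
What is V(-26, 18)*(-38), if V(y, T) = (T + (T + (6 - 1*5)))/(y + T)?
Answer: 703/4 ≈ 175.75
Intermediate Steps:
V(y, T) = (1 + 2*T)/(T + y) (V(y, T) = (T + (T + (6 - 5)))/(T + y) = (T + (T + 1))/(T + y) = (T + (1 + T))/(T + y) = (1 + 2*T)/(T + y))
V(-26, 18)*(-38) = ((1 + 2*18)/(18 - 26))*(-38) = ((1 + 36)/(-8))*(-38) = -⅛*37*(-38) = -37/8*(-38) = 703/4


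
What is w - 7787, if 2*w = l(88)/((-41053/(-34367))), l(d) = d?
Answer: -318167563/41053 ≈ -7750.2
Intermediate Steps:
w = 1512148/41053 (w = (88/((-41053/(-34367))))/2 = (88/((-41053*(-1/34367))))/2 = (88/(41053/34367))/2 = (88*(34367/41053))/2 = (½)*(3024296/41053) = 1512148/41053 ≈ 36.834)
w - 7787 = 1512148/41053 - 7787 = -318167563/41053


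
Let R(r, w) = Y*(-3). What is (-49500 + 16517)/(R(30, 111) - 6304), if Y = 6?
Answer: 32983/6322 ≈ 5.2172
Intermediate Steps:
R(r, w) = -18 (R(r, w) = 6*(-3) = -18)
(-49500 + 16517)/(R(30, 111) - 6304) = (-49500 + 16517)/(-18 - 6304) = -32983/(-6322) = -32983*(-1/6322) = 32983/6322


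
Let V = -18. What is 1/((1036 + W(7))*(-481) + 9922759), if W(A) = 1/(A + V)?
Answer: 11/103669354 ≈ 1.0611e-7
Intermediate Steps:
W(A) = 1/(-18 + A) (W(A) = 1/(A - 18) = 1/(-18 + A))
1/((1036 + W(7))*(-481) + 9922759) = 1/((1036 + 1/(-18 + 7))*(-481) + 9922759) = 1/((1036 + 1/(-11))*(-481) + 9922759) = 1/((1036 - 1/11)*(-481) + 9922759) = 1/((11395/11)*(-481) + 9922759) = 1/(-5480995/11 + 9922759) = 1/(103669354/11) = 11/103669354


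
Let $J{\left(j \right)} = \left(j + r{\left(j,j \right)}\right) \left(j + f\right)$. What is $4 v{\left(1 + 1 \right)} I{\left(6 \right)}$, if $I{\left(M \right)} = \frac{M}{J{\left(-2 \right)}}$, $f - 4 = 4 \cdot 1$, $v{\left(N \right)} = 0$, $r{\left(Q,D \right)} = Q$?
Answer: $0$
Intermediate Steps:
$f = 8$ ($f = 4 + 4 \cdot 1 = 4 + 4 = 8$)
$J{\left(j \right)} = 2 j \left(8 + j\right)$ ($J{\left(j \right)} = \left(j + j\right) \left(j + 8\right) = 2 j \left(8 + j\right)$)
$I{\left(M \right)} = - \frac{M}{24}$ ($I{\left(M \right)} = \frac{M}{2 \left(-2\right) \left(8 - 2\right)} = \frac{M}{2 \left(-2\right) 6} = \frac{M}{-24} = M \left(- \frac{1}{24}\right) = - \frac{M}{24}$)
$4 v{\left(1 + 1 \right)} I{\left(6 \right)} = 4 \cdot 0 \left(\left(- \frac{1}{24}\right) 6\right) = 0 \left(- \frac{1}{4}\right) = 0$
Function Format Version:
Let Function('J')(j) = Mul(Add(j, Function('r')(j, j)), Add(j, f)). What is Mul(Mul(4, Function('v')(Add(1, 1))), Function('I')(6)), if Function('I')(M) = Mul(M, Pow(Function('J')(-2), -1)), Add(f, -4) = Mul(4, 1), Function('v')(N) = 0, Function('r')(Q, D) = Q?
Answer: 0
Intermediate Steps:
f = 8 (f = Add(4, Mul(4, 1)) = Add(4, 4) = 8)
Function('J')(j) = Mul(2, j, Add(8, j)) (Function('J')(j) = Mul(Add(j, j), Add(j, 8)) = Mul(Mul(2, j), Add(8, j)) = Mul(2, j, Add(8, j)))
Function('I')(M) = Mul(Rational(-1, 24), M) (Function('I')(M) = Mul(M, Pow(Mul(2, -2, Add(8, -2)), -1)) = Mul(M, Pow(Mul(2, -2, 6), -1)) = Mul(M, Pow(-24, -1)) = Mul(M, Rational(-1, 24)) = Mul(Rational(-1, 24), M))
Mul(Mul(4, Function('v')(Add(1, 1))), Function('I')(6)) = Mul(Mul(4, 0), Mul(Rational(-1, 24), 6)) = Mul(0, Rational(-1, 4)) = 0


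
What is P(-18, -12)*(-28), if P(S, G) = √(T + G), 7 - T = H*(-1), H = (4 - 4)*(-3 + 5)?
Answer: -28*I*√5 ≈ -62.61*I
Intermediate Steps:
H = 0 (H = 0*2 = 0)
T = 7 (T = 7 - 0*(-1) = 7 - 1*0 = 7 + 0 = 7)
P(S, G) = √(7 + G)
P(-18, -12)*(-28) = √(7 - 12)*(-28) = √(-5)*(-28) = (I*√5)*(-28) = -28*I*√5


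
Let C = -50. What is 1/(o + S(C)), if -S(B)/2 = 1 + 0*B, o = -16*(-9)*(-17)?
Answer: -1/2450 ≈ -0.00040816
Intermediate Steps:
o = -2448 (o = 144*(-17) = -2448)
S(B) = -2 (S(B) = -2*(1 + 0*B) = -2*(1 + 0) = -2*1 = -2)
1/(o + S(C)) = 1/(-2448 - 2) = 1/(-2450) = -1/2450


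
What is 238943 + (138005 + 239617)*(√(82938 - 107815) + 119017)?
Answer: 44943676517 + 377622*I*√24877 ≈ 4.4944e+10 + 5.956e+7*I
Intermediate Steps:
238943 + (138005 + 239617)*(√(82938 - 107815) + 119017) = 238943 + 377622*(√(-24877) + 119017) = 238943 + 377622*(I*√24877 + 119017) = 238943 + 377622*(119017 + I*√24877) = 238943 + (44943437574 + 377622*I*√24877) = 44943676517 + 377622*I*√24877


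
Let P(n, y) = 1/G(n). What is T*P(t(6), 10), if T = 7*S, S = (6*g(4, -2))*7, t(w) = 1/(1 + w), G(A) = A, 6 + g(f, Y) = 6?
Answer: 0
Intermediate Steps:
g(f, Y) = 0 (g(f, Y) = -6 + 6 = 0)
S = 0 (S = (6*0)*7 = 0*7 = 0)
P(n, y) = 1/n
T = 0 (T = 7*0 = 0)
T*P(t(6), 10) = 0/(1/(1 + 6)) = 0/(1/7) = 0*7 = 0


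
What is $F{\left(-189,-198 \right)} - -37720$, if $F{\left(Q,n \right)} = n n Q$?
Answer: $-7371836$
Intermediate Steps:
$F{\left(Q,n \right)} = Q n^{2}$ ($F{\left(Q,n \right)} = n^{2} Q = Q n^{2}$)
$F{\left(-189,-198 \right)} - -37720 = - 189 \left(-198\right)^{2} - -37720 = \left(-189\right) 39204 + 37720 = -7409556 + 37720 = -7371836$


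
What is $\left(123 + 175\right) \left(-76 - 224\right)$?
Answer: $-89400$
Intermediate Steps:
$\left(123 + 175\right) \left(-76 - 224\right) = 298 \left(-300\right) = -89400$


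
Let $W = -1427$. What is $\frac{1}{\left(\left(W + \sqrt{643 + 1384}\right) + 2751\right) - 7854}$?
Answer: $- \frac{6530}{42638873} - \frac{\sqrt{2027}}{42638873} \approx -0.0001542$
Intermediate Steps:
$\frac{1}{\left(\left(W + \sqrt{643 + 1384}\right) + 2751\right) - 7854} = \frac{1}{\left(\left(-1427 + \sqrt{643 + 1384}\right) + 2751\right) - 7854} = \frac{1}{\left(\left(-1427 + \sqrt{2027}\right) + 2751\right) - 7854} = \frac{1}{\left(1324 + \sqrt{2027}\right) - 7854} = \frac{1}{-6530 + \sqrt{2027}}$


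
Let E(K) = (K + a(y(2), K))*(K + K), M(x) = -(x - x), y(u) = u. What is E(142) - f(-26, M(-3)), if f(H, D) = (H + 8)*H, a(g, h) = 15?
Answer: 44120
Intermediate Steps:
M(x) = 0 (M(x) = -1*0 = 0)
E(K) = 2*K*(15 + K) (E(K) = (K + 15)*(K + K) = (15 + K)*(2*K) = 2*K*(15 + K))
f(H, D) = H*(8 + H) (f(H, D) = (8 + H)*H = H*(8 + H))
E(142) - f(-26, M(-3)) = 2*142*(15 + 142) - (-26)*(8 - 26) = 2*142*157 - (-26)*(-18) = 44588 - 1*468 = 44588 - 468 = 44120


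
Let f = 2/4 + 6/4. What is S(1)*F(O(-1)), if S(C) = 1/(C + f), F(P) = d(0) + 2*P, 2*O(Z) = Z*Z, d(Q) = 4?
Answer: 5/3 ≈ 1.6667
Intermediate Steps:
f = 2 (f = 2*(1/4) + 6*(1/4) = 1/2 + 3/2 = 2)
O(Z) = Z**2/2 (O(Z) = (Z*Z)/2 = Z**2/2)
F(P) = 4 + 2*P
S(C) = 1/(2 + C) (S(C) = 1/(C + 2) = 1/(2 + C))
S(1)*F(O(-1)) = (4 + 2*((1/2)*(-1)**2))/(2 + 1) = (4 + 2*((1/2)*1))/3 = (4 + 2*(1/2))/3 = (4 + 1)/3 = (1/3)*5 = 5/3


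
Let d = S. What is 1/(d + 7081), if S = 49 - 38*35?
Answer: 1/5800 ≈ 0.00017241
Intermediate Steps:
S = -1281 (S = 49 - 1330 = -1281)
d = -1281
1/(d + 7081) = 1/(-1281 + 7081) = 1/5800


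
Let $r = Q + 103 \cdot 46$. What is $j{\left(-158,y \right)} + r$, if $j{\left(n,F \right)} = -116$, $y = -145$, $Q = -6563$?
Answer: $-1941$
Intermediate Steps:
$r = -1825$ ($r = -6563 + 103 \cdot 46 = -6563 + 4738 = -1825$)
$j{\left(-158,y \right)} + r = -116 - 1825 = -1941$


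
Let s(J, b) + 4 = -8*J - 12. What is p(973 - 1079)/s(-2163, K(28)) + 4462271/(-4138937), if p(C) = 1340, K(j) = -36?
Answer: -1627217397/1626225974 ≈ -1.0006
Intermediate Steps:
s(J, b) = -16 - 8*J (s(J, b) = -4 + (-8*J - 12) = -4 + (-12 - 8*J) = -16 - 8*J)
p(973 - 1079)/s(-2163, K(28)) + 4462271/(-4138937) = 1340/(-16 - 8*(-2163)) + 4462271/(-4138937) = 1340/(-16 + 17304) + 4462271*(-1/4138937) = 1340/17288 - 405661/376267 = 1340*(1/17288) - 405661/376267 = 335/4322 - 405661/376267 = -1627217397/1626225974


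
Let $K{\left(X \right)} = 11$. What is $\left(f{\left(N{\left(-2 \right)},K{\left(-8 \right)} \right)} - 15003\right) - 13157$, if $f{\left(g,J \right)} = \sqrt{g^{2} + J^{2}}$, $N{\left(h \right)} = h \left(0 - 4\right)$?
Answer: $-28160 + \sqrt{185} \approx -28146.0$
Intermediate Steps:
$N{\left(h \right)} = - 4 h$ ($N{\left(h \right)} = h \left(-4\right) = - 4 h$)
$f{\left(g,J \right)} = \sqrt{J^{2} + g^{2}}$
$\left(f{\left(N{\left(-2 \right)},K{\left(-8 \right)} \right)} - 15003\right) - 13157 = \left(\sqrt{11^{2} + \left(\left(-4\right) \left(-2\right)\right)^{2}} - 15003\right) - 13157 = \left(\sqrt{121 + 8^{2}} - 15003\right) - 13157 = \left(\sqrt{121 + 64} - 15003\right) - 13157 = \left(\sqrt{185} - 15003\right) - 13157 = \left(-15003 + \sqrt{185}\right) - 13157 = -28160 + \sqrt{185}$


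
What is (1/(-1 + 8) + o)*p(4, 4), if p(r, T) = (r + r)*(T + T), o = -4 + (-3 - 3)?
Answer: -4416/7 ≈ -630.86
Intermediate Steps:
o = -10 (o = -4 - 6 = -10)
p(r, T) = 4*T*r (p(r, T) = (2*r)*(2*T) = 4*T*r)
(1/(-1 + 8) + o)*p(4, 4) = (1/(-1 + 8) - 10)*(4*4*4) = (1/7 - 10)*64 = (⅐ - 10)*64 = -69/7*64 = -4416/7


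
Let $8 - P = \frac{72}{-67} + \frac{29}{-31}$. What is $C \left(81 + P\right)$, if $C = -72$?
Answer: $- \frac{13610016}{2077} \approx -6552.7$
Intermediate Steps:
$P = \frac{20791}{2077}$ ($P = 8 - \left(\frac{72}{-67} + \frac{29}{-31}\right) = 8 - \left(72 \left(- \frac{1}{67}\right) + 29 \left(- \frac{1}{31}\right)\right) = 8 - \left(- \frac{72}{67} - \frac{29}{31}\right) = 8 - - \frac{4175}{2077} = 8 + \frac{4175}{2077} = \frac{20791}{2077} \approx 10.01$)
$C \left(81 + P\right) = - 72 \left(81 + \frac{20791}{2077}\right) = \left(-72\right) \frac{189028}{2077} = - \frac{13610016}{2077}$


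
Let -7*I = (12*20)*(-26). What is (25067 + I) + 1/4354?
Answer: 113022999/4354 ≈ 25958.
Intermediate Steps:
I = 6240/7 (I = -12*20*(-26)/7 = -240*(-26)/7 = -1/7*(-6240) = 6240/7 ≈ 891.43)
(25067 + I) + 1/4354 = (25067 + 6240/7) + 1/4354 = 181709/7 + 1/4354 = 113022999/4354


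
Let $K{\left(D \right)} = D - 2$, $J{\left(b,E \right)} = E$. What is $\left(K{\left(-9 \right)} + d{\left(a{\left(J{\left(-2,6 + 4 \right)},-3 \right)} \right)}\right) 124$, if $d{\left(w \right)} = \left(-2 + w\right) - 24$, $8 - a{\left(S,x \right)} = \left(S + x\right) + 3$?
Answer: $-4836$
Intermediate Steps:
$a{\left(S,x \right)} = 5 - S - x$ ($a{\left(S,x \right)} = 8 - \left(\left(S + x\right) + 3\right) = 8 - \left(3 + S + x\right) = 5 - S - x$)
$d{\left(w \right)} = -26 + w$ ($d{\left(w \right)} = \left(-2 + w\right) - 24 = -26 + w$)
$K{\left(D \right)} = -2 + D$ ($K{\left(D \right)} = D - 2 = -2 + D$)
$\left(K{\left(-9 \right)} + d{\left(a{\left(J{\left(-2,6 + 4 \right)},-3 \right)} \right)}\right) 124 = \left(\left(-2 - 9\right) - 28\right) 124 = \left(-11 + \left(-26 + \left(5 - 10 + 3\right)\right)\right) 124 = \left(-11 - 28\right) 124 = \left(-39\right) 124 = -4836$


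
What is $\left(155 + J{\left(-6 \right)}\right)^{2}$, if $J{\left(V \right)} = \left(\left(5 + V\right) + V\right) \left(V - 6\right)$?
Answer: $57121$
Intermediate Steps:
$J{\left(V \right)} = \left(-6 + V\right) \left(5 + 2 V\right)$ ($J{\left(V \right)} = \left(5 + 2 V\right) \left(-6 + V\right) = \left(-6 + V\right) \left(5 + 2 V\right)$)
$\left(155 + J{\left(-6 \right)}\right)^{2} = \left(155 - \left(-12 - 72\right)\right)^{2} = \left(155 + \left(-30 + 42 + 2 \cdot 36\right)\right)^{2} = \left(155 + \left(-30 + 42 + 72\right)\right)^{2} = \left(155 + 84\right)^{2} = 239^{2} = 57121$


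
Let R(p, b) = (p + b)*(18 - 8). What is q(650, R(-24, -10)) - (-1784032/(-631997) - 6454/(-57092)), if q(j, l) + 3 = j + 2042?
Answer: 6922749413661/2577283766 ≈ 2686.1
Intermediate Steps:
R(p, b) = 10*b + 10*p (R(p, b) = (b + p)*10 = 10*b + 10*p)
q(j, l) = 2039 + j (q(j, l) = -3 + (j + 2042) = -3 + (2042 + j) = 2039 + j)
q(650, R(-24, -10)) - (-1784032/(-631997) - 6454/(-57092)) = (2039 + 650) - (-1784032/(-631997) - 6454/(-57092)) = 2689 - (-1784032*(-1/631997) - 6454*(-1/57092)) = 2689 - (1784032/631997 + 461/4078) = 2689 - 1*7566633113/2577283766 = 2689 - 7566633113/2577283766 = 6922749413661/2577283766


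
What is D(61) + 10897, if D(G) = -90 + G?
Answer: 10868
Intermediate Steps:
D(61) + 10897 = (-90 + 61) + 10897 = -29 + 10897 = 10868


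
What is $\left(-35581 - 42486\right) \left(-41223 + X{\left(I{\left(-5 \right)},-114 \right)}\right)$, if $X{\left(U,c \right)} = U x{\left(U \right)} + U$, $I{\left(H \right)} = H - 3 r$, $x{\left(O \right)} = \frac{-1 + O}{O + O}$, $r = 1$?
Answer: $\frac{6438263557}{2} \approx 3.2191 \cdot 10^{9}$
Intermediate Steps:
$x{\left(O \right)} = \frac{-1 + O}{2 O}$
$I{\left(H \right)} = -3 + H$ ($I{\left(H \right)} = H - 3 = -3 + H$)
$X{\left(U,c \right)} = - \frac{1}{2} + \frac{3 U}{2}$ ($X{\left(U,c \right)} = U \frac{-1 + U}{2 U} + U = \left(- \frac{1}{2} + \frac{U}{2}\right) + U = - \frac{1}{2} + \frac{3 U}{2}$)
$\left(-35581 - 42486\right) \left(-41223 + X{\left(I{\left(-5 \right)},-114 \right)}\right) = \left(-35581 - 42486\right) \left(-41223 + \left(- \frac{1}{2} + \frac{3 \left(-3 - 5\right)}{2}\right)\right) = - 78067 \left(-41223 + \left(- \frac{1}{2} + \frac{3}{2} \left(-8\right)\right)\right) = - 78067 \left(-41223 - \frac{25}{2}\right) = \left(-78067\right) \left(- \frac{82471}{2}\right) = \frac{6438263557}{2}$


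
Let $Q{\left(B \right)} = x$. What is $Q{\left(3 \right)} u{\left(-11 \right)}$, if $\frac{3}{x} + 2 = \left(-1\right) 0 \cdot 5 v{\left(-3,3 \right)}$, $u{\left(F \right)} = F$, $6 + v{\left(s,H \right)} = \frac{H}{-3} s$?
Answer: $\frac{33}{2} \approx 16.5$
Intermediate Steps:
$v{\left(s,H \right)} = -6 - \frac{H s}{3}$ ($v{\left(s,H \right)} = -6 + \frac{H}{-3} s = -6 + H \left(- \frac{1}{3}\right) s = -6 + - \frac{H}{3} s = -6 - \frac{H s}{3}$)
$x = - \frac{3}{2}$ ($x = \frac{3}{-2 + \left(-1\right) 0 \cdot 5 \left(-6 - 1 \left(-3\right)\right)} = \frac{3}{-2 + 0 \cdot 5 \left(-6 + 3\right)} = \frac{3}{-2 + 0 \left(-3\right)} = \frac{3}{-2 + 0} = \frac{3}{-2} = 3 \left(- \frac{1}{2}\right) = - \frac{3}{2} \approx -1.5$)
$Q{\left(B \right)} = - \frac{3}{2}$
$Q{\left(3 \right)} u{\left(-11 \right)} = \left(- \frac{3}{2}\right) \left(-11\right) = \frac{33}{2}$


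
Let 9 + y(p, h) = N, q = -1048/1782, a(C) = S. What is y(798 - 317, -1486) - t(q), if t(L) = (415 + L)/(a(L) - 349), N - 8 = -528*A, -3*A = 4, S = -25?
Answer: 234632743/333234 ≈ 704.11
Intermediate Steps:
A = -4/3 (A = -⅓*4 = -4/3 ≈ -1.3333)
a(C) = -25
q = -524/891 (q = -1048*1/1782 = -524/891 ≈ -0.58810)
N = 712 (N = 8 - 528*(-4/3) = 8 + 704 = 712)
y(p, h) = 703 (y(p, h) = -9 + 712 = 703)
t(L) = -415/374 - L/374 (t(L) = (415 + L)/(-25 - 349) = (415 + L)/(-374) = (415 + L)*(-1/374) = -415/374 - L/374)
y(798 - 317, -1486) - t(q) = 703 - (-415/374 - 1/374*(-524/891)) = 703 - (-415/374 + 262/166617) = 703 - 1*(-369241/333234) = 703 + 369241/333234 = 234632743/333234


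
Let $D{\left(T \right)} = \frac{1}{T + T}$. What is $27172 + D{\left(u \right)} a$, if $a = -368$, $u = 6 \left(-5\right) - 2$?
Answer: $\frac{108711}{4} \approx 27178.0$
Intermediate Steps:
$u = -32$ ($u = -30 - 2 = -32$)
$D{\left(T \right)} = \frac{1}{2 T}$
$27172 + D{\left(u \right)} a = 27172 + \frac{1}{2 \left(-32\right)} \left(-368\right) = 27172 + \frac{1}{2} \left(- \frac{1}{32}\right) \left(-368\right) = 27172 - - \frac{23}{4} = 27172 + \frac{23}{4} = \frac{108711}{4}$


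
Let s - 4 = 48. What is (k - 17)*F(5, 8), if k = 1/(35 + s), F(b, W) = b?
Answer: -7390/87 ≈ -84.943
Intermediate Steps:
s = 52 (s = 4 + 48 = 52)
k = 1/87 (k = 1/(35 + 52) = 1/87 ≈ 0.011494)
(k - 17)*F(5, 8) = (1/87 - 17)*5 = -1478/87*5 = -7390/87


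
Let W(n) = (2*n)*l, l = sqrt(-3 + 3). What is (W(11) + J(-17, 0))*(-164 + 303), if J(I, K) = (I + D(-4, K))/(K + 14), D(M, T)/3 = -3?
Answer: -1807/7 ≈ -258.14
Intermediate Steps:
D(M, T) = -9 (D(M, T) = 3*(-3) = -9)
l = 0 (l = sqrt(0) = 0)
W(n) = 0 (W(n) = (2*n)*0 = 0)
J(I, K) = (-9 + I)/(14 + K) (J(I, K) = (I - 9)/(K + 14) = (-9 + I)/(14 + K))
(W(11) + J(-17, 0))*(-164 + 303) = (0 + (-9 - 17)/(14 + 0))*(-164 + 303) = (0 - 26/14)*139 = (0 + (1/14)*(-26))*139 = (0 - 13/7)*139 = -13/7*139 = -1807/7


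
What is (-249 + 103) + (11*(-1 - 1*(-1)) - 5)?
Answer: -151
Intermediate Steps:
(-249 + 103) + (11*(-1 - 1*(-1)) - 5) = -146 + (11*(-1 + 1) - 5) = -146 + (11*0 - 5) = -146 + (0 - 5) = -146 - 5 = -151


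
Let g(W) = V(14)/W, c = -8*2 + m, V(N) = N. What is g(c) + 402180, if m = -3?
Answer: 7641406/19 ≈ 4.0218e+5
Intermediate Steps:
c = -19 (c = -8*2 - 3 = -16 - 3 = -19)
g(W) = 14/W
g(c) + 402180 = 14/(-19) + 402180 = 14*(-1/19) + 402180 = -14/19 + 402180 = 7641406/19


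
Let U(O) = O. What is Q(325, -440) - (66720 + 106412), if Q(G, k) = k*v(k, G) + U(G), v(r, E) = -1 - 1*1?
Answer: -171927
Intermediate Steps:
v(r, E) = -2 (v(r, E) = -1 - 1 = -2)
Q(G, k) = G - 2*k (Q(G, k) = k*(-2) + G = -2*k + G = G - 2*k)
Q(325, -440) - (66720 + 106412) = (325 - 2*(-440)) - (66720 + 106412) = (325 + 880) - 1*173132 = 1205 - 173132 = -171927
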